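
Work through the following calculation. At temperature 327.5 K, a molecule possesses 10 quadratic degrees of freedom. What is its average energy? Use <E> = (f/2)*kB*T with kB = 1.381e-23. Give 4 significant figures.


Step 1: f/2 = 10/2 = 5
Step 2: kB*T = 1.381e-23 * 327.5 = 4.523e-21
Step 3: <E> = 5 * 4.523e-21 = 2.261e-20 J

2.261e-20


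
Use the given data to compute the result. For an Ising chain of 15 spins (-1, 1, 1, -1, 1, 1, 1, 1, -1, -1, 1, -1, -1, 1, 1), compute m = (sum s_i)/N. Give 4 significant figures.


Step 1: Count up spins (+1): 9, down spins (-1): 6
Step 2: Total magnetization M = 9 - 6 = 3
Step 3: m = M/N = 3/15 = 0.2

0.2


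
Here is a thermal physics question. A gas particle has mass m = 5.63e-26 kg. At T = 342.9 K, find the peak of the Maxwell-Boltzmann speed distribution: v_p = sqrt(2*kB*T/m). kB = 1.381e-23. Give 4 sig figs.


Step 1: Numerator = 2*kB*T = 2*1.381e-23*342.9 = 9.471e-21
Step 2: Ratio = 9.471e-21 / 5.63e-26 = 1.682e+05
Step 3: v_p = sqrt(1.682e+05) = 410.1 m/s

410.1


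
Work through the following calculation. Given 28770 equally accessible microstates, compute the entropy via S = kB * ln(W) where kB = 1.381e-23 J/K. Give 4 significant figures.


Step 1: ln(W) = ln(28770) = 10.27
Step 2: S = kB * ln(W) = 1.381e-23 * 10.27
Step 3: S = 1.418e-22 J/K

1.418e-22


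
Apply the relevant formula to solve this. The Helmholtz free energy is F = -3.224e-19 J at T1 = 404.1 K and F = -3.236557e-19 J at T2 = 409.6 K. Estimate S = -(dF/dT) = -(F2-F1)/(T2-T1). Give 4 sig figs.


Step 1: dF = F2 - F1 = -3.236557e-19 - (-3.224e-19) = -1.2557e-21 J
Step 2: dT = T2 - T1 = 409.6 - 404.1 = 5.5 K
Step 3: S = -dF/dT = -(-1.2557e-21)/5.5 = 2.283e-22 J/K

2.283e-22


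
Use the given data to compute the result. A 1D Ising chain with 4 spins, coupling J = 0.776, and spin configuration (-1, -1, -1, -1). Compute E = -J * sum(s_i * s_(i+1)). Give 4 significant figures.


Step 1: Nearest-neighbor products: 1, 1, 1
Step 2: Sum of products = 3
Step 3: E = -0.776 * 3 = -2.328

-2.328


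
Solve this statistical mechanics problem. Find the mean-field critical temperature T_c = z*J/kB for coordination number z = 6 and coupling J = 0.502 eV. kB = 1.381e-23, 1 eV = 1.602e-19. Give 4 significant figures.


Step 1: z*J = 6*0.502 = 3.012 eV
Step 2: Convert to Joules: 3.012*1.602e-19 = 4.825e-19 J
Step 3: T_c = 4.825e-19 / 1.381e-23 = 3.494e+04 K

3.494e+04


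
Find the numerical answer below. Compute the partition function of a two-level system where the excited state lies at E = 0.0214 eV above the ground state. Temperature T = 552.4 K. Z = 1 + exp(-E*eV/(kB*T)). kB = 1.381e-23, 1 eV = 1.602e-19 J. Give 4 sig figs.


Step 1: Compute beta*E = E*eV/(kB*T) = 0.0214*1.602e-19/(1.381e-23*552.4) = 0.4494
Step 2: exp(-beta*E) = exp(-0.4494) = 0.638
Step 3: Z = 1 + 0.638 = 1.638

1.638


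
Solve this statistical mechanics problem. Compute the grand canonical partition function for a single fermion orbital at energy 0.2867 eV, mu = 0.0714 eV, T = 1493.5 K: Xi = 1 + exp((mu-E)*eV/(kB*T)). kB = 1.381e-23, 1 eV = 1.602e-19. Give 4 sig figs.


Step 1: (mu - E) = 0.0714 - 0.2867 = -0.2153 eV
Step 2: x = (mu-E)*eV/(kB*T) = -0.2153*1.602e-19/(1.381e-23*1493.5) = -1.672
Step 3: exp(x) = 0.1878
Step 4: Xi = 1 + 0.1878 = 1.188

1.188


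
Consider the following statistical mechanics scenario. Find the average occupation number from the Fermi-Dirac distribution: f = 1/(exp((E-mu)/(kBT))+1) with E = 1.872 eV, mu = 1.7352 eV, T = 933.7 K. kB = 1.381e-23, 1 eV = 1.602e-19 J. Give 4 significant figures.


Step 1: (E - mu) = 1.872 - 1.7352 = 0.1368 eV
Step 2: Convert: (E-mu)*eV = 2.192e-20 J
Step 3: x = (E-mu)*eV/(kB*T) = 1.7
Step 4: f = 1/(exp(1.7)+1) = 0.1545

0.1545


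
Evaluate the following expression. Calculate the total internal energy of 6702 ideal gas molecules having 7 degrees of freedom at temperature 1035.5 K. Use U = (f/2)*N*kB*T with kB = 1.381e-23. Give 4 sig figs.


Step 1: f/2 = 7/2 = 3.5
Step 2: N*kB*T = 6702*1.381e-23*1035.5 = 9.584e-17
Step 3: U = 3.5 * 9.584e-17 = 3.354e-16 J

3.354e-16


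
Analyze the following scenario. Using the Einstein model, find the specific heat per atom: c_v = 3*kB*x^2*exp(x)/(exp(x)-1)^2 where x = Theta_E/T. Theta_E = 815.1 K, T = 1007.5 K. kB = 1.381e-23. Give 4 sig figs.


Step 1: x = Theta_E/T = 815.1/1007.5 = 0.809
Step 2: x^2 = 0.6545
Step 3: exp(x) = 2.246
Step 4: c_v = 3*1.381e-23*0.6545*2.246/(2.246-1)^2 = 3.924e-23

3.924e-23


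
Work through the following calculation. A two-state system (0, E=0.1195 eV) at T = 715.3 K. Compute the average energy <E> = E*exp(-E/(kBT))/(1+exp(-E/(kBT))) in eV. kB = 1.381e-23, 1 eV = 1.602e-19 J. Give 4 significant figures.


Step 1: beta*E = 0.1195*1.602e-19/(1.381e-23*715.3) = 1.938
Step 2: exp(-beta*E) = 0.144
Step 3: <E> = 0.1195*0.144/(1+0.144) = 0.01504 eV

0.01504


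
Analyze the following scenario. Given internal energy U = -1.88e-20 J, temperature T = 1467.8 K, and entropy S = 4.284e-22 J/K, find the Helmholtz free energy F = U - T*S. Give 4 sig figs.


Step 1: T*S = 1467.8 * 4.284e-22 = 6.288e-19 J
Step 2: F = U - T*S = -1.88e-20 - 6.288e-19
Step 3: F = -6.476e-19 J

-6.476e-19


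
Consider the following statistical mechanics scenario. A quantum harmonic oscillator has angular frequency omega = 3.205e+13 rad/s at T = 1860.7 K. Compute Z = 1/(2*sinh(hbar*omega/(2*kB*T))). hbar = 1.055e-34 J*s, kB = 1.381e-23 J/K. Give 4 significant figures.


Step 1: Compute x = hbar*omega/(kB*T) = 1.055e-34*3.205e+13/(1.381e-23*1860.7) = 0.1316
Step 2: x/2 = 0.06579
Step 3: sinh(x/2) = 0.06584
Step 4: Z = 1/(2*0.06584) = 7.594

7.594


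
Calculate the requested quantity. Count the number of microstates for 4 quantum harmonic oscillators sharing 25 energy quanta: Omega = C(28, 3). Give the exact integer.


Step 1: Use binomial coefficient C(28, 3)
Step 2: Numerator = 28! / 25!
Step 3: Denominator = 3!
Step 4: Omega = 3276

3276


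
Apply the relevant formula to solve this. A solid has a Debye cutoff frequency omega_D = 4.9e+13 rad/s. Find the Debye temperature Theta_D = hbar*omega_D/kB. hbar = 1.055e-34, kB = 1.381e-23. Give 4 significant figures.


Step 1: hbar*omega_D = 1.055e-34 * 4.9e+13 = 5.169e-21 J
Step 2: Theta_D = 5.169e-21 / 1.381e-23
Step 3: Theta_D = 374.3 K

374.3


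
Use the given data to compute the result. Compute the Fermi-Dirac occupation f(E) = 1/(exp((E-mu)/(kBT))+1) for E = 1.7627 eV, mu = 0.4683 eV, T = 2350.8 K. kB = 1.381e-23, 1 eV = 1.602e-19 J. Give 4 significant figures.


Step 1: (E - mu) = 1.7627 - 0.4683 = 1.294 eV
Step 2: Convert: (E-mu)*eV = 2.074e-19 J
Step 3: x = (E-mu)*eV/(kB*T) = 6.387
Step 4: f = 1/(exp(6.387)+1) = 0.00168

0.00168


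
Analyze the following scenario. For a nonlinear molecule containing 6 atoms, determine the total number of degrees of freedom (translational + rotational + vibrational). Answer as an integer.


Step 1: Translational DOF = 3
Step 2: Rotational DOF (nonlinear) = 3
Step 3: Vibrational DOF = 3*6 - 6 = 12
Step 4: Total = 3 + 3 + 12 = 18

18


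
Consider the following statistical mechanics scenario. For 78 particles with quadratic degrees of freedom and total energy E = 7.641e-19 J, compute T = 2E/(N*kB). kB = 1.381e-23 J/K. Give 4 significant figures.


Step 1: Numerator = 2*E = 2*7.641e-19 = 1.528e-18 J
Step 2: Denominator = N*kB = 78*1.381e-23 = 1.077e-21
Step 3: T = 1.528e-18 / 1.077e-21 = 1419 K

1419


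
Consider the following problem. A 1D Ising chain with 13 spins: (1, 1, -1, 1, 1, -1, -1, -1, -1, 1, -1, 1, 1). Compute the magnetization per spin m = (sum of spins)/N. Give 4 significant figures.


Step 1: Count up spins (+1): 7, down spins (-1): 6
Step 2: Total magnetization M = 7 - 6 = 1
Step 3: m = M/N = 1/13 = 0.07692

0.07692


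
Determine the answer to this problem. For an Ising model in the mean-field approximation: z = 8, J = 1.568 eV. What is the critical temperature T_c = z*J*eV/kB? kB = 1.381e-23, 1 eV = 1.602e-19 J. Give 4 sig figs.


Step 1: z*J = 8*1.568 = 12.54 eV
Step 2: Convert to Joules: 12.54*1.602e-19 = 2.01e-18 J
Step 3: T_c = 2.01e-18 / 1.381e-23 = 1.455e+05 K

1.455e+05


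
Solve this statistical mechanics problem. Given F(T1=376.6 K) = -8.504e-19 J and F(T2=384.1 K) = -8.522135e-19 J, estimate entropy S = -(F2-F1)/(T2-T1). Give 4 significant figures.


Step 1: dF = F2 - F1 = -8.522135e-19 - (-8.504e-19) = -1.8135e-21 J
Step 2: dT = T2 - T1 = 384.1 - 376.6 = 7.5 K
Step 3: S = -dF/dT = -(-1.8135e-21)/7.5 = 2.418e-22 J/K

2.418e-22


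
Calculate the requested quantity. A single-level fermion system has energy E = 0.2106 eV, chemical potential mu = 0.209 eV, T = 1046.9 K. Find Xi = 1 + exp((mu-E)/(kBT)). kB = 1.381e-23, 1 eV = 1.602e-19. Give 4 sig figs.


Step 1: (mu - E) = 0.209 - 0.2106 = -0.0016 eV
Step 2: x = (mu-E)*eV/(kB*T) = -0.0016*1.602e-19/(1.381e-23*1046.9) = -0.01773
Step 3: exp(x) = 0.9824
Step 4: Xi = 1 + 0.9824 = 1.982

1.982


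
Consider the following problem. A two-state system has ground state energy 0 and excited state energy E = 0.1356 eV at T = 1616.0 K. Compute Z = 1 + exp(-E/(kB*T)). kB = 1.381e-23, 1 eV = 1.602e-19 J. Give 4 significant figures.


Step 1: Compute beta*E = E*eV/(kB*T) = 0.1356*1.602e-19/(1.381e-23*1616.0) = 0.9734
Step 2: exp(-beta*E) = exp(-0.9734) = 0.3778
Step 3: Z = 1 + 0.3778 = 1.378

1.378


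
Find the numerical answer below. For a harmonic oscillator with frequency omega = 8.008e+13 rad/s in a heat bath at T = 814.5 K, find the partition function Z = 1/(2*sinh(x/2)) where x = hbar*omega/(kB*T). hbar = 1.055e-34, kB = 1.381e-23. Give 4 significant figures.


Step 1: Compute x = hbar*omega/(kB*T) = 1.055e-34*8.008e+13/(1.381e-23*814.5) = 0.7511
Step 2: x/2 = 0.3755
Step 3: sinh(x/2) = 0.3844
Step 4: Z = 1/(2*0.3844) = 1.301

1.301


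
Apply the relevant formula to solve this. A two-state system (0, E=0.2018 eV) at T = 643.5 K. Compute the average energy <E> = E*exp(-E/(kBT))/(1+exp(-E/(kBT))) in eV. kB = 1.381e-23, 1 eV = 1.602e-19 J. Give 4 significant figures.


Step 1: beta*E = 0.2018*1.602e-19/(1.381e-23*643.5) = 3.638
Step 2: exp(-beta*E) = 0.02631
Step 3: <E> = 0.2018*0.02631/(1+0.02631) = 0.005173 eV

0.005173


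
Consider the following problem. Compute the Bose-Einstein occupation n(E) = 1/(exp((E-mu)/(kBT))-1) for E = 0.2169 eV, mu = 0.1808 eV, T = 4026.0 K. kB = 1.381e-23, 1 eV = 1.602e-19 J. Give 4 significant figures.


Step 1: (E - mu) = 0.0361 eV
Step 2: x = (E-mu)*eV/(kB*T) = 0.0361*1.602e-19/(1.381e-23*4026.0) = 0.104
Step 3: exp(x) = 1.11
Step 4: n = 1/(exp(x)-1) = 9.123

9.123


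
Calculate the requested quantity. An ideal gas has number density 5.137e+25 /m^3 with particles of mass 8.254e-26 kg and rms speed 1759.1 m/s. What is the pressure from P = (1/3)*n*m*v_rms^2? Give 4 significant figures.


Step 1: v_rms^2 = 1759.1^2 = 3.094e+06
Step 2: n*m = 5.137e+25*8.254e-26 = 4.24
Step 3: P = (1/3)*4.24*3.094e+06 = 4.374e+06 Pa

4.374e+06


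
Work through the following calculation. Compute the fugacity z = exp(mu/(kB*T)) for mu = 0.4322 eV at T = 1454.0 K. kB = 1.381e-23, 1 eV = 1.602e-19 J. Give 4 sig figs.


Step 1: Convert mu to Joules: 0.4322*1.602e-19 = 6.924e-20 J
Step 2: kB*T = 1.381e-23*1454.0 = 2.008e-20 J
Step 3: mu/(kB*T) = 3.448
Step 4: z = exp(3.448) = 31.44

31.44


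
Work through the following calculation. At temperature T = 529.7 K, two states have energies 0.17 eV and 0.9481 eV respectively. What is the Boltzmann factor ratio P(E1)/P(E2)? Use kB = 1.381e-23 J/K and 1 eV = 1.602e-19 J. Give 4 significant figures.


Step 1: Compute energy difference dE = E1 - E2 = 0.17 - 0.9481 = -0.7781 eV
Step 2: Convert to Joules: dE_J = -0.7781 * 1.602e-19 = -1.247e-19 J
Step 3: Compute exponent = -dE_J / (kB * T) = -(-1.247e-19) / (1.381e-23 * 529.7) = 17.04
Step 4: P(E1)/P(E2) = exp(17.04) = 2.515e+07

2.515e+07


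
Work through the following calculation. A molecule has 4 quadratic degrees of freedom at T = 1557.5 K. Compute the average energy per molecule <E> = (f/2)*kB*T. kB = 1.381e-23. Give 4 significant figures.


Step 1: f/2 = 4/2 = 2
Step 2: kB*T = 1.381e-23 * 1557.5 = 2.151e-20
Step 3: <E> = 2 * 2.151e-20 = 4.302e-20 J

4.302e-20


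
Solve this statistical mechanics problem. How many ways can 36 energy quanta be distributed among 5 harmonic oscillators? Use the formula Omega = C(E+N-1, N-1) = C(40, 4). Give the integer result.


Step 1: Use binomial coefficient C(40, 4)
Step 2: Numerator = 40! / 36!
Step 3: Denominator = 4!
Step 4: Omega = 91390

91390


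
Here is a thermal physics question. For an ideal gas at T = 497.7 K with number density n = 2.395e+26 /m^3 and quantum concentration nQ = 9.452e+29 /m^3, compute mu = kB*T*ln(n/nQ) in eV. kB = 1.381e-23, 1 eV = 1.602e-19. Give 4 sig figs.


Step 1: n/nQ = 2.395e+26/9.452e+29 = 0.0002534
Step 2: ln(n/nQ) = -8.281
Step 3: mu = kB*T*ln(n/nQ) = 6.873e-21*-8.281 = -5.691e-20 J
Step 4: Convert to eV: -5.691e-20/1.602e-19 = -0.3553 eV

-0.3553


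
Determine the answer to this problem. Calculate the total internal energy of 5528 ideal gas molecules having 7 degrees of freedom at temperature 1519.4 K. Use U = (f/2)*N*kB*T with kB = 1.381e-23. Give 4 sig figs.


Step 1: f/2 = 7/2 = 3.5
Step 2: N*kB*T = 5528*1.381e-23*1519.4 = 1.16e-16
Step 3: U = 3.5 * 1.16e-16 = 4.06e-16 J

4.06e-16


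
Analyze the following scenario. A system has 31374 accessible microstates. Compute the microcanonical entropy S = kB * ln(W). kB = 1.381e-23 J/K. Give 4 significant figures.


Step 1: ln(W) = ln(31374) = 10.35
Step 2: S = kB * ln(W) = 1.381e-23 * 10.35
Step 3: S = 1.43e-22 J/K

1.43e-22


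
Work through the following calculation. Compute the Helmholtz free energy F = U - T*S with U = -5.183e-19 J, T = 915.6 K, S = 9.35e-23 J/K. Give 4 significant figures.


Step 1: T*S = 915.6 * 9.35e-23 = 8.561e-20 J
Step 2: F = U - T*S = -5.183e-19 - 8.561e-20
Step 3: F = -6.039e-19 J

-6.039e-19


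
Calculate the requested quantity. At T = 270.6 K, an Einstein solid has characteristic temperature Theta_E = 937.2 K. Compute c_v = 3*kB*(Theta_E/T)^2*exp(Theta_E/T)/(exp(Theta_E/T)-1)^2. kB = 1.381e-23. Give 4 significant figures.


Step 1: x = Theta_E/T = 937.2/270.6 = 3.463
Step 2: x^2 = 12
Step 3: exp(x) = 31.93
Step 4: c_v = 3*1.381e-23*12*31.93/(31.93-1)^2 = 1.659e-23

1.659e-23


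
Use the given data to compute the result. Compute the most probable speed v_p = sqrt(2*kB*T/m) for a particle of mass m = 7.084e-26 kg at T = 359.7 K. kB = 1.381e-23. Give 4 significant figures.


Step 1: Numerator = 2*kB*T = 2*1.381e-23*359.7 = 9.935e-21
Step 2: Ratio = 9.935e-21 / 7.084e-26 = 1.402e+05
Step 3: v_p = sqrt(1.402e+05) = 374.5 m/s

374.5


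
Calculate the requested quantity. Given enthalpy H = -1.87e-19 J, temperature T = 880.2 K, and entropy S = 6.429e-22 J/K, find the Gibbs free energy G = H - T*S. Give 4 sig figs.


Step 1: T*S = 880.2 * 6.429e-22 = 5.659e-19 J
Step 2: G = H - T*S = -1.87e-19 - 5.659e-19
Step 3: G = -7.529e-19 J

-7.529e-19


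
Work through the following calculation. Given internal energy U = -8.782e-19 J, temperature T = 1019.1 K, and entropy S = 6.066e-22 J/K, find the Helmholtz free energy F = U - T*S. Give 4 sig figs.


Step 1: T*S = 1019.1 * 6.066e-22 = 6.182e-19 J
Step 2: F = U - T*S = -8.782e-19 - 6.182e-19
Step 3: F = -1.496e-18 J

-1.496e-18


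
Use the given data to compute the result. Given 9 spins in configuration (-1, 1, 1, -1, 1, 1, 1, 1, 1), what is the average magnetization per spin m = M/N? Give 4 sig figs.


Step 1: Count up spins (+1): 7, down spins (-1): 2
Step 2: Total magnetization M = 7 - 2 = 5
Step 3: m = M/N = 5/9 = 0.5556

0.5556


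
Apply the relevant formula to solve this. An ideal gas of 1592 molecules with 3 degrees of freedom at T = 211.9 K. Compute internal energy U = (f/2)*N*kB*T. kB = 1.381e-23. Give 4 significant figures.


Step 1: f/2 = 3/2 = 1.5
Step 2: N*kB*T = 1592*1.381e-23*211.9 = 4.659e-18
Step 3: U = 1.5 * 4.659e-18 = 6.988e-18 J

6.988e-18


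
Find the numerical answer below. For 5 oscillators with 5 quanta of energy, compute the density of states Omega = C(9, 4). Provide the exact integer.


Step 1: Use binomial coefficient C(9, 4)
Step 2: Numerator = 9! / 5!
Step 3: Denominator = 4!
Step 4: Omega = 126

126


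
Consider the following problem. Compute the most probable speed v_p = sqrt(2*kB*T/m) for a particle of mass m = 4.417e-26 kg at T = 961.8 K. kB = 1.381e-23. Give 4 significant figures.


Step 1: Numerator = 2*kB*T = 2*1.381e-23*961.8 = 2.656e-20
Step 2: Ratio = 2.656e-20 / 4.417e-26 = 6.014e+05
Step 3: v_p = sqrt(6.014e+05) = 775.5 m/s

775.5


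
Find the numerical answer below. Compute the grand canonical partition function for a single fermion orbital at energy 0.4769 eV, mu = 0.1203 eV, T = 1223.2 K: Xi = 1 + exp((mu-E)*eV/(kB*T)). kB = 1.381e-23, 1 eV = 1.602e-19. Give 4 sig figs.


Step 1: (mu - E) = 0.1203 - 0.4769 = -0.3566 eV
Step 2: x = (mu-E)*eV/(kB*T) = -0.3566*1.602e-19/(1.381e-23*1223.2) = -3.382
Step 3: exp(x) = 0.03398
Step 4: Xi = 1 + 0.03398 = 1.034

1.034


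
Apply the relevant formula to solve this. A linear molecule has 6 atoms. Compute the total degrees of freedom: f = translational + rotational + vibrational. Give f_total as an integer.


Step 1: Translational DOF = 3
Step 2: Rotational DOF (linear) = 2
Step 3: Vibrational DOF = 3*6 - 5 = 13
Step 4: Total = 3 + 2 + 13 = 18

18


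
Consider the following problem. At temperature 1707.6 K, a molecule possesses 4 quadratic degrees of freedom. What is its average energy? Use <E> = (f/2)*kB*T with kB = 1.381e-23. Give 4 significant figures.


Step 1: f/2 = 4/2 = 2
Step 2: kB*T = 1.381e-23 * 1707.6 = 2.358e-20
Step 3: <E> = 2 * 2.358e-20 = 4.716e-20 J

4.716e-20


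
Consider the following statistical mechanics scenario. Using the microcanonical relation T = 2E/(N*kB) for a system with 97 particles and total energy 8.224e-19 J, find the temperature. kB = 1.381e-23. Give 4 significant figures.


Step 1: Numerator = 2*E = 2*8.224e-19 = 1.645e-18 J
Step 2: Denominator = N*kB = 97*1.381e-23 = 1.34e-21
Step 3: T = 1.645e-18 / 1.34e-21 = 1228 K

1228


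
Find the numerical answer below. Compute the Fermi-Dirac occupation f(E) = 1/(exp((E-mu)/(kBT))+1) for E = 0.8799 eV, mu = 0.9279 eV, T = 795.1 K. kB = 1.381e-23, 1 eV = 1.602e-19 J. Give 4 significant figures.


Step 1: (E - mu) = 0.8799 - 0.9279 = -0.048 eV
Step 2: Convert: (E-mu)*eV = -7.69e-21 J
Step 3: x = (E-mu)*eV/(kB*T) = -0.7003
Step 4: f = 1/(exp(-0.7003)+1) = 0.6683

0.6683


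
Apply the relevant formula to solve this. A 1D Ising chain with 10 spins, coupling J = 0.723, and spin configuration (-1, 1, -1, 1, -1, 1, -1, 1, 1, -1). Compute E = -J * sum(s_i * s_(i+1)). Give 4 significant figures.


Step 1: Nearest-neighbor products: -1, -1, -1, -1, -1, -1, -1, 1, -1
Step 2: Sum of products = -7
Step 3: E = -0.723 * -7 = 5.061

5.061


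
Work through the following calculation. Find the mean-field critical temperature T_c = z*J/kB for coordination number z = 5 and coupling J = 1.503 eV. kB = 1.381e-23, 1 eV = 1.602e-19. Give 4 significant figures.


Step 1: z*J = 5*1.503 = 7.515 eV
Step 2: Convert to Joules: 7.515*1.602e-19 = 1.204e-18 J
Step 3: T_c = 1.204e-18 / 1.381e-23 = 8.718e+04 K

8.718e+04


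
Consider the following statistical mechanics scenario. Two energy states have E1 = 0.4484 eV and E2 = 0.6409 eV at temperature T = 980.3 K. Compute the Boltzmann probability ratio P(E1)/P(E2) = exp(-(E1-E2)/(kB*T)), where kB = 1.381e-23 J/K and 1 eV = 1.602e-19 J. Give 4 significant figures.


Step 1: Compute energy difference dE = E1 - E2 = 0.4484 - 0.6409 = -0.1925 eV
Step 2: Convert to Joules: dE_J = -0.1925 * 1.602e-19 = -3.084e-20 J
Step 3: Compute exponent = -dE_J / (kB * T) = -(-3.084e-20) / (1.381e-23 * 980.3) = 2.278
Step 4: P(E1)/P(E2) = exp(2.278) = 9.756

9.756


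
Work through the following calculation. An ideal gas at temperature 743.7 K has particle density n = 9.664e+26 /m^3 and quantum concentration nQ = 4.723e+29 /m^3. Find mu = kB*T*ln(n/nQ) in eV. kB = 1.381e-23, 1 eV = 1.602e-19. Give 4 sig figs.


Step 1: n/nQ = 9.664e+26/4.723e+29 = 0.002046
Step 2: ln(n/nQ) = -6.192
Step 3: mu = kB*T*ln(n/nQ) = 1.027e-20*-6.192 = -6.359e-20 J
Step 4: Convert to eV: -6.359e-20/1.602e-19 = -0.397 eV

-0.397


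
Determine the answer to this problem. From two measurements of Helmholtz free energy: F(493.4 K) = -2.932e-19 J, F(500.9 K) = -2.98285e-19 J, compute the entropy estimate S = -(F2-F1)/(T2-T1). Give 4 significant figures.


Step 1: dF = F2 - F1 = -2.98285e-19 - (-2.932e-19) = -5.085e-21 J
Step 2: dT = T2 - T1 = 500.9 - 493.4 = 7.5 K
Step 3: S = -dF/dT = -(-5.085e-21)/7.5 = 6.78e-22 J/K

6.78e-22


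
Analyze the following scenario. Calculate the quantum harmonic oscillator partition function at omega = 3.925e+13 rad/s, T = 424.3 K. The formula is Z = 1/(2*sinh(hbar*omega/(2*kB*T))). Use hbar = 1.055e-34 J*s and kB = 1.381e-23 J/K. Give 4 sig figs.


Step 1: Compute x = hbar*omega/(kB*T) = 1.055e-34*3.925e+13/(1.381e-23*424.3) = 0.7067
Step 2: x/2 = 0.3533
Step 3: sinh(x/2) = 0.3607
Step 4: Z = 1/(2*0.3607) = 1.386

1.386


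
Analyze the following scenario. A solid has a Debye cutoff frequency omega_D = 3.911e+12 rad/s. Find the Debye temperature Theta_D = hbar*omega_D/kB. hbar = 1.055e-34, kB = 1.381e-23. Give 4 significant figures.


Step 1: hbar*omega_D = 1.055e-34 * 3.911e+12 = 4.126e-22 J
Step 2: Theta_D = 4.126e-22 / 1.381e-23
Step 3: Theta_D = 29.88 K

29.88


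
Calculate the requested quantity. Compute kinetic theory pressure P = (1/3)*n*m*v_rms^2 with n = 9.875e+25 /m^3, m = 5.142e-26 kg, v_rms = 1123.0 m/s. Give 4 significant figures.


Step 1: v_rms^2 = 1123.0^2 = 1.261e+06
Step 2: n*m = 9.875e+25*5.142e-26 = 5.078
Step 3: P = (1/3)*5.078*1.261e+06 = 2.135e+06 Pa

2.135e+06


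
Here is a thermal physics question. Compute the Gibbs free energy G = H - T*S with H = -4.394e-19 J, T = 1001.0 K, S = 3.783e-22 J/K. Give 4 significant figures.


Step 1: T*S = 1001.0 * 3.783e-22 = 3.787e-19 J
Step 2: G = H - T*S = -4.394e-19 - 3.787e-19
Step 3: G = -8.181e-19 J

-8.181e-19


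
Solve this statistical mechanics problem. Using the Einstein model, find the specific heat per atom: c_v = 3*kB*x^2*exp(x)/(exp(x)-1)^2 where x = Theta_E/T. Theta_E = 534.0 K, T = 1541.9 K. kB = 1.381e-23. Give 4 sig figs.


Step 1: x = Theta_E/T = 534.0/1541.9 = 0.3463
Step 2: x^2 = 0.1199
Step 3: exp(x) = 1.414
Step 4: c_v = 3*1.381e-23*0.1199*1.414/(1.414-1)^2 = 4.102e-23

4.102e-23


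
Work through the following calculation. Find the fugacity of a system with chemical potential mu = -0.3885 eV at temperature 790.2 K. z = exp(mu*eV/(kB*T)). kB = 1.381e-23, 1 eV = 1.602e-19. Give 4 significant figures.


Step 1: Convert mu to Joules: -0.3885*1.602e-19 = -6.224e-20 J
Step 2: kB*T = 1.381e-23*790.2 = 1.091e-20 J
Step 3: mu/(kB*T) = -5.703
Step 4: z = exp(-5.703) = 0.003335

0.003335


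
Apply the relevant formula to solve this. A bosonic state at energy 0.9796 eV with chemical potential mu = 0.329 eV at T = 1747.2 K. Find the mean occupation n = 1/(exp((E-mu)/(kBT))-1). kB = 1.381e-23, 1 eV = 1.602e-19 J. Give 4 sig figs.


Step 1: (E - mu) = 0.6506 eV
Step 2: x = (E-mu)*eV/(kB*T) = 0.6506*1.602e-19/(1.381e-23*1747.2) = 4.32
Step 3: exp(x) = 75.16
Step 4: n = 1/(exp(x)-1) = 0.01349

0.01349


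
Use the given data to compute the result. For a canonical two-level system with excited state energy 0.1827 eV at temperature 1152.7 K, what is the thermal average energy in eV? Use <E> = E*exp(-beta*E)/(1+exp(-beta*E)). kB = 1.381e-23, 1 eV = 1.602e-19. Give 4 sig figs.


Step 1: beta*E = 0.1827*1.602e-19/(1.381e-23*1152.7) = 1.839
Step 2: exp(-beta*E) = 0.159
Step 3: <E> = 0.1827*0.159/(1+0.159) = 0.02507 eV

0.02507


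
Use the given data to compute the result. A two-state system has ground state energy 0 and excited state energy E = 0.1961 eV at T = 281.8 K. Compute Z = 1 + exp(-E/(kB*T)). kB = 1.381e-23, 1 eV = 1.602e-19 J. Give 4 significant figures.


Step 1: Compute beta*E = E*eV/(kB*T) = 0.1961*1.602e-19/(1.381e-23*281.8) = 8.072
Step 2: exp(-beta*E) = exp(-8.072) = 0.000312
Step 3: Z = 1 + 0.000312 = 1

1


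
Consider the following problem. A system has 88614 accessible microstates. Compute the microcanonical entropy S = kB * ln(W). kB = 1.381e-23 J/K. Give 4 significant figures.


Step 1: ln(W) = ln(88614) = 11.39
Step 2: S = kB * ln(W) = 1.381e-23 * 11.39
Step 3: S = 1.573e-22 J/K

1.573e-22


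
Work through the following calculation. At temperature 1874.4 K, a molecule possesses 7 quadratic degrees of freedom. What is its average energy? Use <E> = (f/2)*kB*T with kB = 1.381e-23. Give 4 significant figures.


Step 1: f/2 = 7/2 = 3.5
Step 2: kB*T = 1.381e-23 * 1874.4 = 2.589e-20
Step 3: <E> = 3.5 * 2.589e-20 = 9.06e-20 J

9.06e-20


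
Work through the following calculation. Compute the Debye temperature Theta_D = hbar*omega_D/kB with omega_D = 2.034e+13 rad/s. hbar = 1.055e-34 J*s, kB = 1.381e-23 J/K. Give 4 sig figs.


Step 1: hbar*omega_D = 1.055e-34 * 2.034e+13 = 2.146e-21 J
Step 2: Theta_D = 2.146e-21 / 1.381e-23
Step 3: Theta_D = 155.4 K

155.4


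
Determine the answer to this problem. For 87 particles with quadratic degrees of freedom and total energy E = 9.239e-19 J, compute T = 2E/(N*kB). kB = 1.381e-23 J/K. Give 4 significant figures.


Step 1: Numerator = 2*E = 2*9.239e-19 = 1.848e-18 J
Step 2: Denominator = N*kB = 87*1.381e-23 = 1.201e-21
Step 3: T = 1.848e-18 / 1.201e-21 = 1538 K

1538


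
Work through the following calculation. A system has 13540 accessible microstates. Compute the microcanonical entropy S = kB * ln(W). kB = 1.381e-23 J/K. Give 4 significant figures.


Step 1: ln(W) = ln(13540) = 9.513
Step 2: S = kB * ln(W) = 1.381e-23 * 9.513
Step 3: S = 1.314e-22 J/K

1.314e-22


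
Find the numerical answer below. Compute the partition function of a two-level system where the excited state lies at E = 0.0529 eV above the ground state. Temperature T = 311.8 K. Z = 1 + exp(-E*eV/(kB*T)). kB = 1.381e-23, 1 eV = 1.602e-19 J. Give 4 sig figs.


Step 1: Compute beta*E = E*eV/(kB*T) = 0.0529*1.602e-19/(1.381e-23*311.8) = 1.968
Step 2: exp(-beta*E) = exp(-1.968) = 0.1397
Step 3: Z = 1 + 0.1397 = 1.14

1.14


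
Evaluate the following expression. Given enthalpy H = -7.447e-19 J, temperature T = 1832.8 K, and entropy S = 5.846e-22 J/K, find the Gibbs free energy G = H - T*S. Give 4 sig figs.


Step 1: T*S = 1832.8 * 5.846e-22 = 1.071e-18 J
Step 2: G = H - T*S = -7.447e-19 - 1.071e-18
Step 3: G = -1.816e-18 J

-1.816e-18


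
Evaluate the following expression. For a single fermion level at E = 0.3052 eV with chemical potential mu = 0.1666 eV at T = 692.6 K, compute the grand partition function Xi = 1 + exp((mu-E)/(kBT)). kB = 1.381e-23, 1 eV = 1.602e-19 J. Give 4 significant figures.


Step 1: (mu - E) = 0.1666 - 0.3052 = -0.1386 eV
Step 2: x = (mu-E)*eV/(kB*T) = -0.1386*1.602e-19/(1.381e-23*692.6) = -2.321
Step 3: exp(x) = 0.09814
Step 4: Xi = 1 + 0.09814 = 1.098

1.098


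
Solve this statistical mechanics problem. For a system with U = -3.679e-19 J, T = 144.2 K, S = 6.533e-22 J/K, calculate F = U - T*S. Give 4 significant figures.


Step 1: T*S = 144.2 * 6.533e-22 = 9.421e-20 J
Step 2: F = U - T*S = -3.679e-19 - 9.421e-20
Step 3: F = -4.621e-19 J

-4.621e-19


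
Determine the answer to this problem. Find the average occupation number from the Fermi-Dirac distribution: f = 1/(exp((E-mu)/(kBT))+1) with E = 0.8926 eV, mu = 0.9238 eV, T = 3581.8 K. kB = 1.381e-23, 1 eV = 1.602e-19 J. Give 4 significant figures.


Step 1: (E - mu) = 0.8926 - 0.9238 = -0.0312 eV
Step 2: Convert: (E-mu)*eV = -4.998e-21 J
Step 3: x = (E-mu)*eV/(kB*T) = -0.101
Step 4: f = 1/(exp(-0.101)+1) = 0.5252

0.5252


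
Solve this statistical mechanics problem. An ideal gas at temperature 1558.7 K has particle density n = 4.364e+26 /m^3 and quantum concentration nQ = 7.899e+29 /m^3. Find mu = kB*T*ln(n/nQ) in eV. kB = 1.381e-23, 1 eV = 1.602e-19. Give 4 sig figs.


Step 1: n/nQ = 4.364e+26/7.899e+29 = 0.0005525
Step 2: ln(n/nQ) = -7.501
Step 3: mu = kB*T*ln(n/nQ) = 2.153e-20*-7.501 = -1.615e-19 J
Step 4: Convert to eV: -1.615e-19/1.602e-19 = -1.008 eV

-1.008


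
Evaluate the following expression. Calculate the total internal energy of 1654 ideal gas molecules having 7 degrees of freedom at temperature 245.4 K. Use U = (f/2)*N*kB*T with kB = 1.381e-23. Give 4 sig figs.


Step 1: f/2 = 7/2 = 3.5
Step 2: N*kB*T = 1654*1.381e-23*245.4 = 5.605e-18
Step 3: U = 3.5 * 5.605e-18 = 1.962e-17 J

1.962e-17


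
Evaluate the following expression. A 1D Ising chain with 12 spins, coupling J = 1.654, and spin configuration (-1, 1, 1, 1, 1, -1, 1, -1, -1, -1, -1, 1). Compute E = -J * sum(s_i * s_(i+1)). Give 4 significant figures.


Step 1: Nearest-neighbor products: -1, 1, 1, 1, -1, -1, -1, 1, 1, 1, -1
Step 2: Sum of products = 1
Step 3: E = -1.654 * 1 = -1.654

-1.654


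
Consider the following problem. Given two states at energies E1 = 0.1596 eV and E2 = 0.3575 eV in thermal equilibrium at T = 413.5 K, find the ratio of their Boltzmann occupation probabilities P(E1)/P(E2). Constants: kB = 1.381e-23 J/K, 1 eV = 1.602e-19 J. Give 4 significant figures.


Step 1: Compute energy difference dE = E1 - E2 = 0.1596 - 0.3575 = -0.1979 eV
Step 2: Convert to Joules: dE_J = -0.1979 * 1.602e-19 = -3.17e-20 J
Step 3: Compute exponent = -dE_J / (kB * T) = -(-3.17e-20) / (1.381e-23 * 413.5) = 5.552
Step 4: P(E1)/P(E2) = exp(5.552) = 257.7

257.7


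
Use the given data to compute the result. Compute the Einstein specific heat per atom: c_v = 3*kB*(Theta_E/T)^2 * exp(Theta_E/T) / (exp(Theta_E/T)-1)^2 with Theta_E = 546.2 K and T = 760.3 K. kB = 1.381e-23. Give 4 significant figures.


Step 1: x = Theta_E/T = 546.2/760.3 = 0.7184
Step 2: x^2 = 0.5161
Step 3: exp(x) = 2.051
Step 4: c_v = 3*1.381e-23*0.5161*2.051/(2.051-1)^2 = 3.969e-23

3.969e-23


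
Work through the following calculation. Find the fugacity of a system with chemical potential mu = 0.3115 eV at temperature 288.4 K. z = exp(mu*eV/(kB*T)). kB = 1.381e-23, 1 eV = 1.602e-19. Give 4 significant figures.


Step 1: Convert mu to Joules: 0.3115*1.602e-19 = 4.99e-20 J
Step 2: kB*T = 1.381e-23*288.4 = 3.983e-21 J
Step 3: mu/(kB*T) = 12.53
Step 4: z = exp(12.53) = 2.764e+05

2.764e+05


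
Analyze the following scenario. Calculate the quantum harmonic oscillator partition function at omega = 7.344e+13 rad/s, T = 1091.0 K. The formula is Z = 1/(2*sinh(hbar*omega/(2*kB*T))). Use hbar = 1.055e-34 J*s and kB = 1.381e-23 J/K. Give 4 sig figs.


Step 1: Compute x = hbar*omega/(kB*T) = 1.055e-34*7.344e+13/(1.381e-23*1091.0) = 0.5142
Step 2: x/2 = 0.2571
Step 3: sinh(x/2) = 0.26
Step 4: Z = 1/(2*0.26) = 1.923

1.923


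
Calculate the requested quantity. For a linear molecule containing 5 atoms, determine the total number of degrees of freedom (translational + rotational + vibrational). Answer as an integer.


Step 1: Translational DOF = 3
Step 2: Rotational DOF (linear) = 2
Step 3: Vibrational DOF = 3*5 - 5 = 10
Step 4: Total = 3 + 2 + 10 = 15

15


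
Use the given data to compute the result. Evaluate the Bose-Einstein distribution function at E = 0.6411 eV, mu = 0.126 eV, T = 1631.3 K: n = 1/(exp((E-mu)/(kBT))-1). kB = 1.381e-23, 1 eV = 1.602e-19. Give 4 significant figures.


Step 1: (E - mu) = 0.5151 eV
Step 2: x = (E-mu)*eV/(kB*T) = 0.5151*1.602e-19/(1.381e-23*1631.3) = 3.663
Step 3: exp(x) = 38.97
Step 4: n = 1/(exp(x)-1) = 0.02633

0.02633


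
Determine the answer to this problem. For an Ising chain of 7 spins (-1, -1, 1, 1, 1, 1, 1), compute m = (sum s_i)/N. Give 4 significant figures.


Step 1: Count up spins (+1): 5, down spins (-1): 2
Step 2: Total magnetization M = 5 - 2 = 3
Step 3: m = M/N = 3/7 = 0.4286

0.4286


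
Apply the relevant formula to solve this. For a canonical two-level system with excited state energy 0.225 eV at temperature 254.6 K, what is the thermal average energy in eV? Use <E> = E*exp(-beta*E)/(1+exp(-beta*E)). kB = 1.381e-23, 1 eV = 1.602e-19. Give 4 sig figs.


Step 1: beta*E = 0.225*1.602e-19/(1.381e-23*254.6) = 10.25
Step 2: exp(-beta*E) = 3.53e-05
Step 3: <E> = 0.225*3.53e-05/(1+3.53e-05) = 7.942e-06 eV

7.942e-06


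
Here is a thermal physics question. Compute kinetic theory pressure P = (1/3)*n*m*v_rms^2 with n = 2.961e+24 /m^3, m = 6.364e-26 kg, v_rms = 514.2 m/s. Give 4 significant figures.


Step 1: v_rms^2 = 514.2^2 = 2.644e+05
Step 2: n*m = 2.961e+24*6.364e-26 = 0.1884
Step 3: P = (1/3)*0.1884*2.644e+05 = 1.661e+04 Pa

1.661e+04


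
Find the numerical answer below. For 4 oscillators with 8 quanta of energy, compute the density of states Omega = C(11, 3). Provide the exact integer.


Step 1: Use binomial coefficient C(11, 3)
Step 2: Numerator = 11! / 8!
Step 3: Denominator = 3!
Step 4: Omega = 165

165


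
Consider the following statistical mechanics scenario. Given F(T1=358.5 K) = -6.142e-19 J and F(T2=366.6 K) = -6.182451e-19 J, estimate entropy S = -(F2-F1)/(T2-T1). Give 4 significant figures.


Step 1: dF = F2 - F1 = -6.182451e-19 - (-6.142e-19) = -4.0451e-21 J
Step 2: dT = T2 - T1 = 366.6 - 358.5 = 8.1 K
Step 3: S = -dF/dT = -(-4.0451e-21)/8.1 = 4.994e-22 J/K

4.994e-22


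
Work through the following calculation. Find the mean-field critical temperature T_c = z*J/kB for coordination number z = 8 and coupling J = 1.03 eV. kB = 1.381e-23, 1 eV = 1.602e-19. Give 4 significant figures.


Step 1: z*J = 8*1.03 = 8.24 eV
Step 2: Convert to Joules: 8.24*1.602e-19 = 1.32e-18 J
Step 3: T_c = 1.32e-18 / 1.381e-23 = 9.559e+04 K

9.559e+04


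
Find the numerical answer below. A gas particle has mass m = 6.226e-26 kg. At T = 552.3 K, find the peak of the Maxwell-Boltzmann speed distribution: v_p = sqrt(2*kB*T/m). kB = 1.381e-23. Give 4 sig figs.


Step 1: Numerator = 2*kB*T = 2*1.381e-23*552.3 = 1.525e-20
Step 2: Ratio = 1.525e-20 / 6.226e-26 = 2.45e+05
Step 3: v_p = sqrt(2.45e+05) = 495 m/s

495


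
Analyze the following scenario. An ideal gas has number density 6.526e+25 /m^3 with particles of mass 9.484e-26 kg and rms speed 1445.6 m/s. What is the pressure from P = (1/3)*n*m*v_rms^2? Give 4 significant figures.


Step 1: v_rms^2 = 1445.6^2 = 2.09e+06
Step 2: n*m = 6.526e+25*9.484e-26 = 6.189
Step 3: P = (1/3)*6.189*2.09e+06 = 4.311e+06 Pa

4.311e+06


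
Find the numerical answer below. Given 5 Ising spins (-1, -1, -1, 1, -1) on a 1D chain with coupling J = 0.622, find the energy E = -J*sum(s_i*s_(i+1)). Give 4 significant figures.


Step 1: Nearest-neighbor products: 1, 1, -1, -1
Step 2: Sum of products = 0
Step 3: E = -0.622 * 0 = 0

0


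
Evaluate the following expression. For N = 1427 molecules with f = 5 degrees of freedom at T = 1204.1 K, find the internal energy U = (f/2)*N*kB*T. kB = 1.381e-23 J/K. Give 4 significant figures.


Step 1: f/2 = 5/2 = 2.5
Step 2: N*kB*T = 1427*1.381e-23*1204.1 = 2.373e-17
Step 3: U = 2.5 * 2.373e-17 = 5.932e-17 J

5.932e-17


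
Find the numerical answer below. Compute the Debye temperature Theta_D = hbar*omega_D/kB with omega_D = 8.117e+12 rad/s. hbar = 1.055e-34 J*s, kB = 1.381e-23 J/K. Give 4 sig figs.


Step 1: hbar*omega_D = 1.055e-34 * 8.117e+12 = 8.563e-22 J
Step 2: Theta_D = 8.563e-22 / 1.381e-23
Step 3: Theta_D = 62.01 K

62.01


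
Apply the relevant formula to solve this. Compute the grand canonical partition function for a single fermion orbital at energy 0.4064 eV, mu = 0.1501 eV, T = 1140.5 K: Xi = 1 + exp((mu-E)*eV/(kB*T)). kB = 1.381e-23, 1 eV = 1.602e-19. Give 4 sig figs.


Step 1: (mu - E) = 0.1501 - 0.4064 = -0.2563 eV
Step 2: x = (mu-E)*eV/(kB*T) = -0.2563*1.602e-19/(1.381e-23*1140.5) = -2.607
Step 3: exp(x) = 0.07376
Step 4: Xi = 1 + 0.07376 = 1.074

1.074


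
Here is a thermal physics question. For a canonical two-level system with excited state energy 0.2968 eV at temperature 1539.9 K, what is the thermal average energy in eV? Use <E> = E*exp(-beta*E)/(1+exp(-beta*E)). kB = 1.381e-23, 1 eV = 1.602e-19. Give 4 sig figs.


Step 1: beta*E = 0.2968*1.602e-19/(1.381e-23*1539.9) = 2.236
Step 2: exp(-beta*E) = 0.1069
Step 3: <E> = 0.2968*0.1069/(1+0.1069) = 0.02866 eV

0.02866


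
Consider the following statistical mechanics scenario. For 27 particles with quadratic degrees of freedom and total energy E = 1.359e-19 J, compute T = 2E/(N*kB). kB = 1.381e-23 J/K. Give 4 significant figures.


Step 1: Numerator = 2*E = 2*1.359e-19 = 2.718e-19 J
Step 2: Denominator = N*kB = 27*1.381e-23 = 3.729e-22
Step 3: T = 2.718e-19 / 3.729e-22 = 728.9 K

728.9


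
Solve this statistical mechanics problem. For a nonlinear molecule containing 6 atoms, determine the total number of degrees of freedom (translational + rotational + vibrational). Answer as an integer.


Step 1: Translational DOF = 3
Step 2: Rotational DOF (nonlinear) = 3
Step 3: Vibrational DOF = 3*6 - 6 = 12
Step 4: Total = 3 + 3 + 12 = 18

18


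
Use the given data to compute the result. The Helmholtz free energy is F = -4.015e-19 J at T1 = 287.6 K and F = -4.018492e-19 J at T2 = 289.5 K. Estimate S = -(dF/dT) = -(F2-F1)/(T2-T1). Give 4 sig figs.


Step 1: dF = F2 - F1 = -4.018492e-19 - (-4.015e-19) = -3.492e-22 J
Step 2: dT = T2 - T1 = 289.5 - 287.6 = 1.9 K
Step 3: S = -dF/dT = -(-3.492e-22)/1.9 = 1.838e-22 J/K

1.838e-22


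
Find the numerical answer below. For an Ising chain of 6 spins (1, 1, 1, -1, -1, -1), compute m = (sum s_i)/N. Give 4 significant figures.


Step 1: Count up spins (+1): 3, down spins (-1): 3
Step 2: Total magnetization M = 3 - 3 = 0
Step 3: m = M/N = 0/6 = 0

0


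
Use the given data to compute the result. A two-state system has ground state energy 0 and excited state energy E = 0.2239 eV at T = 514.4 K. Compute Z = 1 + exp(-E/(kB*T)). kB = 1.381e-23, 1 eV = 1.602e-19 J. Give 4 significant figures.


Step 1: Compute beta*E = E*eV/(kB*T) = 0.2239*1.602e-19/(1.381e-23*514.4) = 5.049
Step 2: exp(-beta*E) = exp(-5.049) = 0.006415
Step 3: Z = 1 + 0.006415 = 1.006

1.006


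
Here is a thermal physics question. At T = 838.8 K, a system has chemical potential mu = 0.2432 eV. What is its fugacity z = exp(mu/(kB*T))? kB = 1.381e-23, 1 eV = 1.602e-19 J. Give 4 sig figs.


Step 1: Convert mu to Joules: 0.2432*1.602e-19 = 3.896e-20 J
Step 2: kB*T = 1.381e-23*838.8 = 1.158e-20 J
Step 3: mu/(kB*T) = 3.363
Step 4: z = exp(3.363) = 28.89

28.89


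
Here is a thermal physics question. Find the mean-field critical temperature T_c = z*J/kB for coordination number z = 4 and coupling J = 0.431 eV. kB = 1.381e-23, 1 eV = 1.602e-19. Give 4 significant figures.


Step 1: z*J = 4*0.431 = 1.724 eV
Step 2: Convert to Joules: 1.724*1.602e-19 = 2.762e-19 J
Step 3: T_c = 2.762e-19 / 1.381e-23 = 2e+04 K

2e+04


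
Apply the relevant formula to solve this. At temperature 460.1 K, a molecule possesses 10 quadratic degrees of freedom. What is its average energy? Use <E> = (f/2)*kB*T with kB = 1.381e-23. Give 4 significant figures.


Step 1: f/2 = 10/2 = 5
Step 2: kB*T = 1.381e-23 * 460.1 = 6.354e-21
Step 3: <E> = 5 * 6.354e-21 = 3.177e-20 J

3.177e-20


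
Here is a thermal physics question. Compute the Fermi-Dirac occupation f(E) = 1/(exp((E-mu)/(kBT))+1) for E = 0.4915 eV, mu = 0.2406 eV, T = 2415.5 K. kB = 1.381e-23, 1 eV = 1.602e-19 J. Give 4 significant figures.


Step 1: (E - mu) = 0.4915 - 0.2406 = 0.2509 eV
Step 2: Convert: (E-mu)*eV = 4.019e-20 J
Step 3: x = (E-mu)*eV/(kB*T) = 1.205
Step 4: f = 1/(exp(1.205)+1) = 0.2306

0.2306


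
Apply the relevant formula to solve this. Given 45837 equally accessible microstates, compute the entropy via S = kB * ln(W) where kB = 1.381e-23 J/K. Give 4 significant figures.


Step 1: ln(W) = ln(45837) = 10.73
Step 2: S = kB * ln(W) = 1.381e-23 * 10.73
Step 3: S = 1.482e-22 J/K

1.482e-22


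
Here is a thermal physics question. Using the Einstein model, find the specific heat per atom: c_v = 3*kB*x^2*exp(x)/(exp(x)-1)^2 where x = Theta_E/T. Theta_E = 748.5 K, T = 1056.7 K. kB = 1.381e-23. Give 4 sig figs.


Step 1: x = Theta_E/T = 748.5/1056.7 = 0.7083
Step 2: x^2 = 0.5017
Step 3: exp(x) = 2.031
Step 4: c_v = 3*1.381e-23*0.5017*2.031/(2.031-1)^2 = 3.974e-23

3.974e-23
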